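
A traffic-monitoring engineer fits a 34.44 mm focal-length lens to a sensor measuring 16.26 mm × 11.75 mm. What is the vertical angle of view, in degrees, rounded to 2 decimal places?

Angle of view α = 2·arctan(h/2f) with h = 11.75 mm and f = 34.44 mm.
h/2f = 0.17059; arctan(0.17059) ≈ 9.6807°, so α ≈ 19.3614°.

19.36°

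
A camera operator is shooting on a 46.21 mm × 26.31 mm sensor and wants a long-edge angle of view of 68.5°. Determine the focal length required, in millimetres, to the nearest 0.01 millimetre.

33.93 mm

From α = 2·arctan(w/2f) we get f = w / (2·tan(α/2)).
With w = 46.21 mm and α/2 = 34.25°, tan(α/2) ≈ 0.68088, so f ≈ 46.21 / 1.36175 ≈ 33.9342 mm.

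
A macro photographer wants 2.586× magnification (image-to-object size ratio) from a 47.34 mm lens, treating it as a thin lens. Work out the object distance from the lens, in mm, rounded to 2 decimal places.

65.65 mm

With m = dᵢ/dₒ and 1/f = 1/dₒ + 1/dᵢ, substituting dᵢ = m·dₒ gives 1/f = (1 + 1/m)/dₒ, hence dₒ = f·(1 + 1/m).
dₒ = 47.34 × (1 + 1/2.586) = 47.34 × 1.38670 ≈ 65.646 mm.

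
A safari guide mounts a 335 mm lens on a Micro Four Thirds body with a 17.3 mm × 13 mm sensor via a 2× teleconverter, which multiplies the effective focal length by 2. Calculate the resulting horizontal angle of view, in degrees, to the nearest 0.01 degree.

Effective focal length f = 335 × 2 = 670 mm.
α = 2·arctan(17.3 / (2 × 670)) = 2·arctan(0.01291) ≈ 1.4793°.

1.48°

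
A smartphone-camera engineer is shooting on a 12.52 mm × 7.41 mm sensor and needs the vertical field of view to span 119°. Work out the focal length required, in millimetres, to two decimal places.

2.18 mm

From α = 2·arctan(h/2f) we get f = h / (2·tan(α/2)).
With h = 7.41 mm and α/2 = 59.5°, tan(α/2) ≈ 1.69766, so f ≈ 7.41 / 3.39533 ≈ 2.1824 mm.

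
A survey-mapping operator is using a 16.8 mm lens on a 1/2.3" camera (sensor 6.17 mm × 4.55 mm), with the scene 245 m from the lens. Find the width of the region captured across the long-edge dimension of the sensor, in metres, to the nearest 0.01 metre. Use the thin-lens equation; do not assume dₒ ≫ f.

89.97 m

dₒ: 245 m = 245000 mm.
Similar triangles through the lens centre give W/dₒ = w/dᵢ; with 1/f = 1/dₒ + 1/dᵢ this gives W = w·(dₒ − f)/f.
W = 6.17 mm × (245000 − 16.8) / 16.8 = 6.17 × 14582.3333 ≈ 89972.997 mm = 89.973 m.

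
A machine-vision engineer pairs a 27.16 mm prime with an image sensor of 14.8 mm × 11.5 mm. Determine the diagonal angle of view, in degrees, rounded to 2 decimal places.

Sensor diagonal = √(14.8² + 11.5²) = √351.2900 ≈ 18.7427 mm.
Angle of view α = 2·arctan(d/2f) with d = 18.7427 mm and f = 27.16 mm.
d/2f = 0.34504; arctan(0.34504) ≈ 19.0366°, so α ≈ 38.0733°.

38.07°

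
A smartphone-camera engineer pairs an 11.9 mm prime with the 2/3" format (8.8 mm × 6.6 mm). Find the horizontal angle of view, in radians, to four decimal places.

Angle of view α = 2·arctan(w/2f) with w = 8.8 mm and f = 11.9 mm.
w/2f = 0.36975; arctan(0.36975) ≈ 0.3542 rad, so α ≈ 0.7083 rad.

0.7083 rad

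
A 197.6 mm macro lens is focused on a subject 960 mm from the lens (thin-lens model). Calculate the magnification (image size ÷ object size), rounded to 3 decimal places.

Thin lens: 1/f = 1/dₒ + 1/dᵢ → 1/dᵢ = 1/197.6 − 1/960 = 0.0040191 mm⁻¹, so dᵢ ≈ 248.8143 mm.
Magnification m = dᵢ/dₒ = 248.8143/960 ≈ 0.25918.

0.259×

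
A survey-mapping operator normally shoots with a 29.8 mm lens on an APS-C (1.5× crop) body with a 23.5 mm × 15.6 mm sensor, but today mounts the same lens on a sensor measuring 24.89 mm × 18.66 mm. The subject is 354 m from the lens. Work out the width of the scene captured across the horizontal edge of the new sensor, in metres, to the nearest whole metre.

The focal length stays 29.8 mm; the relevant sensor dimension is now w = 24.89 mm. Object distance dₒ = 354 m = 354000 mm.
Thin-lens field width W = w·(dₒ − f)/f = 24.89 × (354000 − 29.8)/29.8 ≈ 295648.264 mm = 295.648 m.

296 m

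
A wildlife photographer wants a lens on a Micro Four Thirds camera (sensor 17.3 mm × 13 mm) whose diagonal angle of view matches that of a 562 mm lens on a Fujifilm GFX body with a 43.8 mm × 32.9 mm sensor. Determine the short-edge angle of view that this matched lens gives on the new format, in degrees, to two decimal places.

Sensor diagonal = √(43.8² + 32.9²) = √3000.8500 ≈ 54.7800 mm.
Sensor diagonal = √(17.3² + 13²) = √468.2900 ≈ 21.6400 mm.
Equal diagonal AOV ⇒ f₂ = f₁ · 21.6400/54.7800 = 562 × 0.39503 ≈ 222.0095 mm.
Short-edge AOV on the new format = 2·arctan(13 / (2 × 222.0095)) = 2·arctan(0.02928) ≈ 3.3541°.

3.35°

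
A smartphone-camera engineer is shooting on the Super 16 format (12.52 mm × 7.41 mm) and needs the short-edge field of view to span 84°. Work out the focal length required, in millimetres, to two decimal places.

From α = 2·arctan(h/2f) we get f = h / (2·tan(α/2)).
With h = 7.41 mm and α/2 = 42°, tan(α/2) ≈ 0.90040, so f ≈ 7.41 / 1.80081 ≈ 4.1148 mm.

4.11 mm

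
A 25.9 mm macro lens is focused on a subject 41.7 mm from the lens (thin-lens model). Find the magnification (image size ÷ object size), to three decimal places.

Thin lens: 1/f = 1/dₒ + 1/dᵢ → 1/dᵢ = 1/25.9 − 1/41.7 = 0.0146292 mm⁻¹, so dᵢ ≈ 68.3563 mm.
Magnification m = dᵢ/dₒ = 68.3563/41.7 ≈ 1.63924.

1.639×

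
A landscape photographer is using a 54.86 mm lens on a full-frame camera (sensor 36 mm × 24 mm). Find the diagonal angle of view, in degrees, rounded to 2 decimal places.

Sensor diagonal = √(36² + 24²) = √1872.0000 ≈ 43.2666 mm.
Angle of view α = 2·arctan(d/2f) with d = 43.2666 mm and f = 54.86 mm.
d/2f = 0.39434; arctan(0.39434) ≈ 21.5211°, so α ≈ 43.0423°.

43.04°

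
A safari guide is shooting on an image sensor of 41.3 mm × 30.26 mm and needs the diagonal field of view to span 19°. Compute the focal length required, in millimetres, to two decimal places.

Sensor diagonal = √(41.3² + 30.26²) = √2621.3576 ≈ 51.1992 mm.
From α = 2·arctan(d/2f) we get f = d / (2·tan(α/2)).
With d = 51.1992 mm and α/2 = 9.5°, tan(α/2) ≈ 0.16734, so f ≈ 51.1992 / 0.33469 ≈ 152.9772 mm.

152.98 mm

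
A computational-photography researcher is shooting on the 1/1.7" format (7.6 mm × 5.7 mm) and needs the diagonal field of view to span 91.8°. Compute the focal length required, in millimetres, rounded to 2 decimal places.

Sensor diagonal = √(7.6² + 5.7²) = √90.2500 ≈ 9.5000 mm.
From α = 2·arctan(d/2f) we get f = d / (2·tan(α/2)).
With d = 9.5000 mm and α/2 = 45.9°, tan(α/2) ≈ 1.03192, so f ≈ 9.5000 / 2.06384 ≈ 4.6031 mm.

4.60 mm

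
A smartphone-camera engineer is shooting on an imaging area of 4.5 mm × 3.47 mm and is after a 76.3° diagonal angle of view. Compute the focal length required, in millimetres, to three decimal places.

Sensor diagonal = √(4.5² + 3.47²) = √32.2909 ≈ 5.6825 mm.
From α = 2·arctan(d/2f) we get f = d / (2·tan(α/2)).
With d = 5.6825 mm and α/2 = 38.15°, tan(α/2) ≈ 0.78551, so f ≈ 5.6825 / 1.57102 ≈ 3.6171 mm.

3.617 mm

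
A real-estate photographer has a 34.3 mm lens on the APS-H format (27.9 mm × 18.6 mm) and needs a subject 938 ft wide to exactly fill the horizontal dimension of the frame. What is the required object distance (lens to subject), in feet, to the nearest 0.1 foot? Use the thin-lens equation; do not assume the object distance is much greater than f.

1153.3 ft

W: 938 ft × 304.8 mm/ft = 285902.39 mm.
Magnification m = w/W = dᵢ/dₒ; combined with 1/f = 1/dₒ + 1/dᵢ this gives dₒ = f·(1 + W/w).
dₒ = 34.3 mm × (1 + 285902/27.9) = 34.3 × 10248.3975 ≈ 351520.035 mm = 351520.035/304.8 ft = 1153.28 ft.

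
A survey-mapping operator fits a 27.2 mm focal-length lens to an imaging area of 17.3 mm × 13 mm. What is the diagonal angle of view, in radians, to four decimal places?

Sensor diagonal = √(17.3² + 13²) = √468.2900 ≈ 21.6400 mm.
Angle of view α = 2·arctan(d/2f) with d = 21.6400 mm and f = 27.2 mm.
d/2f = 0.39779; arctan(0.39779) ≈ 0.3786 rad, so α ≈ 0.7572 rad.

0.7572 rad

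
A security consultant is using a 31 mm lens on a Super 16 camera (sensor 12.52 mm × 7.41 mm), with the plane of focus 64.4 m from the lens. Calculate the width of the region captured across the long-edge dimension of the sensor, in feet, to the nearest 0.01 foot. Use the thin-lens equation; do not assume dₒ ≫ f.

dₒ: 64.4 m = 64400 mm.
Similar triangles through the lens centre give W/dₒ = w/dᵢ; with 1/f = 1/dₒ + 1/dᵢ this gives W = w·(dₒ − f)/f.
W = 12.52 mm × (64400 − 31) / 31 = 12.52 × 2076.4194 ≈ 25996.770 mm = 25996.770/304.8 ft = 85.2912 ft.

85.29 ft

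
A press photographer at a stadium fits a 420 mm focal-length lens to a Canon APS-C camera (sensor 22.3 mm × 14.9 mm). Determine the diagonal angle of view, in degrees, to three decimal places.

3.657°

Sensor diagonal = √(22.3² + 14.9²) = √719.3000 ≈ 26.8198 mm.
Angle of view α = 2·arctan(d/2f) with d = 26.8198 mm and f = 420 mm.
d/2f = 0.03193; arctan(0.03193) ≈ 1.8287°, so α ≈ 3.6575°.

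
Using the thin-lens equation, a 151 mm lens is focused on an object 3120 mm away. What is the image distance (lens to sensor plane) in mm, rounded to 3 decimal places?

158.680 mm

1/dᵢ = 1/f − 1/dₒ = 1/151 − 1/3120 = 0.0063020 mm⁻¹.
dᵢ = 1/0.0063020 ≈ 158.6797 mm.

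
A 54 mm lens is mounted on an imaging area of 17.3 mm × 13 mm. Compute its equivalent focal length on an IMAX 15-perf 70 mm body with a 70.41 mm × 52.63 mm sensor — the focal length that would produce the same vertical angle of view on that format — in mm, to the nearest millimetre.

219 mm

Equal angle of view means equal height/f ratio, so f₂ = f₁ · (height₂/height₁) = 54 × 52.63/13.
f₂ = 54 × 4.04846 ≈ 218.617 mm.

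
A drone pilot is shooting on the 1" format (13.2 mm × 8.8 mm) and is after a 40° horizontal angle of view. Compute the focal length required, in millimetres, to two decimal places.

From α = 2·arctan(w/2f) we get f = w / (2·tan(α/2)).
With w = 13.2 mm and α/2 = 20°, tan(α/2) ≈ 0.36397, so f ≈ 13.2 / 0.72794 ≈ 18.1334 mm.

18.13 mm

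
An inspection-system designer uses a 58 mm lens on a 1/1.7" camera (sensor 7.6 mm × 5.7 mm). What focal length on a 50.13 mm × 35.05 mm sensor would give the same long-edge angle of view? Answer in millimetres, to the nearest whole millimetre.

383 mm

Equal angle of view means equal width/f ratio, so f₂ = f₁ · (width₂/width₁) = 58 × 50.13/7.6.
f₂ = 58 × 6.59605 ≈ 382.571 mm.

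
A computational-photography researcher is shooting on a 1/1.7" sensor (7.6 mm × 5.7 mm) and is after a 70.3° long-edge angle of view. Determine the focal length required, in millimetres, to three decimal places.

5.397 mm

From α = 2·arctan(w/2f) we get f = w / (2·tan(α/2)).
With w = 7.6 mm and α/2 = 35.15°, tan(α/2) ≈ 0.70412, so f ≈ 7.6 / 1.40823 ≈ 5.3968 mm.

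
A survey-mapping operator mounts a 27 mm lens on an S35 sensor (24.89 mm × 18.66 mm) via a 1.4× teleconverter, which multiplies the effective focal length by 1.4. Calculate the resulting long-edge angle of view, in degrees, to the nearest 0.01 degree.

Effective focal length f = 27 × 1.4 = 37.8 mm.
α = 2·arctan(24.89 / (2 × 37.8)) = 2·arctan(0.32923) ≈ 36.4465°.

36.45°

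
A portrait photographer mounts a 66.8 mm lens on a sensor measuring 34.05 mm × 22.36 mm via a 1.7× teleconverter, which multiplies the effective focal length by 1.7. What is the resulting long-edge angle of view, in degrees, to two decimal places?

17.05°

Effective focal length f = 66.8 × 1.7 = 113.56 mm.
α = 2·arctan(34.05 / (2 × 113.56)) = 2·arctan(0.14992) ≈ 17.0526°.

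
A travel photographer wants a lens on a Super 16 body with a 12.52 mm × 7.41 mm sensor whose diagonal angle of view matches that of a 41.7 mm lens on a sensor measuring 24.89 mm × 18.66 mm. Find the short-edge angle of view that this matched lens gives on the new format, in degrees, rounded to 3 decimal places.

Sensor diagonal = √(24.89² + 18.66²) = √967.7077 ≈ 31.1080 mm.
Sensor diagonal = √(12.52² + 7.41²) = √211.6585 ≈ 14.5485 mm.
Equal diagonal AOV ⇒ f₂ = f₁ · 14.5485/31.1080 = 41.7 × 0.46768 ≈ 19.5021 mm.
Short-edge AOV on the new format = 2·arctan(7.41 / (2 × 19.5021)) = 2·arctan(0.18998) ≈ 21.5137°.

21.514°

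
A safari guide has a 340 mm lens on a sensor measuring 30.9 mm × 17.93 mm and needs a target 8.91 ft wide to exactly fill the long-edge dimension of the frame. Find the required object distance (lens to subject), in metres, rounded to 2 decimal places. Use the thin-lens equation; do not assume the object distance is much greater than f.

30.22 m

W: 8.91 ft × 304.8 mm/ft = 2715.77 mm.
Magnification m = w/W = dᵢ/dₒ; combined with 1/f = 1/dₒ + 1/dᵢ this gives dₒ = f·(1 + W/w).
dₒ = 340 mm × (1 + 2715.77/30.9) = 340 × 88.8889 ≈ 30222.236 mm = 30.2222 m.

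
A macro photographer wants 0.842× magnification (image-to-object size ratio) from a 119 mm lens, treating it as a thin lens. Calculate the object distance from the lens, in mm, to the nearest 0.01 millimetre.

With m = dᵢ/dₒ and 1/f = 1/dₒ + 1/dᵢ, substituting dᵢ = m·dₒ gives 1/f = (1 + 1/m)/dₒ, hence dₒ = f·(1 + 1/m).
dₒ = 119 × (1 + 1/0.842) = 119 × 2.18765 ≈ 260.330 mm.

260.33 mm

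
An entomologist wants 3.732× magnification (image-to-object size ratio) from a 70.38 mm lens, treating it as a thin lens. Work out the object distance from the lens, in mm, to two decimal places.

With m = dᵢ/dₒ and 1/f = 1/dₒ + 1/dᵢ, substituting dᵢ = m·dₒ gives 1/f = (1 + 1/m)/dₒ, hence dₒ = f·(1 + 1/m).
dₒ = 70.38 × (1 + 1/3.732) = 70.38 × 1.26795 ≈ 89.239 mm.

89.24 mm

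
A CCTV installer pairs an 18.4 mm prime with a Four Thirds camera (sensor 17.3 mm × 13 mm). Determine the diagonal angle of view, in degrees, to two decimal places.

60.91°

Sensor diagonal = √(17.3² + 13²) = √468.2900 ≈ 21.6400 mm.
Angle of view α = 2·arctan(d/2f) with d = 21.6400 mm and f = 18.4 mm.
d/2f = 0.58804; arctan(0.58804) ≈ 30.4574°, so α ≈ 60.9148°.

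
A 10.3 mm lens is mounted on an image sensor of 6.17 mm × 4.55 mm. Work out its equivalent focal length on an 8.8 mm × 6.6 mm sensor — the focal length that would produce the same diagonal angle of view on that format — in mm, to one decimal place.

Sensor diagonal = √(6.17² + 4.55²) = √58.7714 ≈ 7.6663 mm.
Sensor diagonal = √(8.8² + 6.6²) = √121.0000 ≈ 11.0000 mm.
Equal angle of view means equal diagonal/f ratio, so f₂ = f₁ · (diagonal₂/diagonal₁) = 10.3 × 11.0000/7.6663.
f₂ = 10.3 × 1.43486 ≈ 14.779 mm.

14.8 mm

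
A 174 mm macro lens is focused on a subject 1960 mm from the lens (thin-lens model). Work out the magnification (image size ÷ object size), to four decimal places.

0.0974×

Thin lens: 1/f = 1/dₒ + 1/dᵢ → 1/dᵢ = 1/174 − 1/1960 = 0.0052369 mm⁻¹, so dᵢ ≈ 190.9518 mm.
Magnification m = dᵢ/dₒ = 190.9518/1960 ≈ 0.09742.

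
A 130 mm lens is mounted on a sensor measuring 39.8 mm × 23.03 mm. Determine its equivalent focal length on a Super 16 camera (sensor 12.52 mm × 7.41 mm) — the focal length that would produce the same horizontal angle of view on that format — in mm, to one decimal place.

40.9 mm

Equal angle of view means equal width/f ratio, so f₂ = f₁ · (width₂/width₁) = 130 × 12.52/39.8.
f₂ = 130 × 0.31457 ≈ 40.894 mm.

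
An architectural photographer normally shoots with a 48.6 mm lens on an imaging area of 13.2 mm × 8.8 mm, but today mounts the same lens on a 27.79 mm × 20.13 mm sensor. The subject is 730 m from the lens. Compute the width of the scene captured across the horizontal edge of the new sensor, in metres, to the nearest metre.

The focal length stays 48.6 mm; the relevant sensor dimension is now w = 27.79 mm. Object distance dₒ = 730 m = 730000 mm.
Thin-lens field width W = w·(dₒ − f)/f = 27.79 × (730000 − 48.6)/48.6 ≈ 417394.021 mm = 417.394 m.

417 m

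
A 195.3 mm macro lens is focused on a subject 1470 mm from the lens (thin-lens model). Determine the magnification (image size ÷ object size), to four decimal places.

Thin lens: 1/f = 1/dₒ + 1/dᵢ → 1/dᵢ = 1/195.3 − 1/1470 = 0.0044401 mm⁻¹, so dᵢ ≈ 225.2224 mm.
Magnification m = dᵢ/dₒ = 225.2224/1470 ≈ 0.15321.

0.1532×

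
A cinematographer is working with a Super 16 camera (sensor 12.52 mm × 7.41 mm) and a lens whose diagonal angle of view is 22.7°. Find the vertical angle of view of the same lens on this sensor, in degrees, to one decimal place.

Sensor diagonal = √(12.52² + 7.41²) = √211.6585 ≈ 14.5485 mm.
From the diagonal AOV: f = 14.5485 / (2·tan(11.35°)) = 14.5485 / 0.40145 ≈ 36.2394 mm.
Vertical AOV = 2·arctan(7.41 / (2 × 36.2394)) = 2·arctan(0.10224) ≈ 11.6749°.

11.7°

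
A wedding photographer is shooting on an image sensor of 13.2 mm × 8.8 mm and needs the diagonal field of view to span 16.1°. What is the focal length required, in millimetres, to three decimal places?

56.085 mm

Sensor diagonal = √(13.2² + 8.8²) = √251.6800 ≈ 15.8644 mm.
From α = 2·arctan(d/2f) we get f = d / (2·tan(α/2)).
With d = 15.8644 mm and α/2 = 8.05°, tan(α/2) ≈ 0.14143, so f ≈ 15.8644 / 0.28286 ≈ 56.0855 mm.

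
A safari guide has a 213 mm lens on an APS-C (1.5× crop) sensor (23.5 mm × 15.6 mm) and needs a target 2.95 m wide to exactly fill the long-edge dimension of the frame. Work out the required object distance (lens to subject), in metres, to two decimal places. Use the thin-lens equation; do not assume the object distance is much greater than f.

W: 2.95 m = 2950 mm.
Magnification m = w/W = dᵢ/dₒ; combined with 1/f = 1/dₒ + 1/dᵢ this gives dₒ = f·(1 + W/w).
dₒ = 213 mm × (1 + 2950/23.5) = 213 × 126.5319 ≈ 26951.298 mm = 26.9513 m.

26.95 m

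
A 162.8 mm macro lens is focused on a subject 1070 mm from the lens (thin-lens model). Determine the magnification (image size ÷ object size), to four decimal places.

Thin lens: 1/f = 1/dₒ + 1/dᵢ → 1/dᵢ = 1/162.8 − 1/1070 = 0.0052079 mm⁻¹, so dᵢ ≈ 192.0150 mm.
Magnification m = dᵢ/dₒ = 192.0150/1070 ≈ 0.17945.

0.1795×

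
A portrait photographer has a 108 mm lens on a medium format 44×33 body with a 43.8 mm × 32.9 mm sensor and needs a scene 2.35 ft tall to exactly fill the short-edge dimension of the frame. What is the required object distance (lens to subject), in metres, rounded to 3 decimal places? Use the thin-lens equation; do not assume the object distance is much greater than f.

W: 2.35 ft × 304.8 mm/ft = 716.28 mm.
Magnification m = h/W = dᵢ/dₒ; combined with 1/f = 1/dₒ + 1/dᵢ this gives dₒ = f·(1 + W/h).
dₒ = 108 mm × (1 + 716.28/32.9) = 108 × 22.7714 ≈ 2459.314 mm = 2.45931 m.

2.459 m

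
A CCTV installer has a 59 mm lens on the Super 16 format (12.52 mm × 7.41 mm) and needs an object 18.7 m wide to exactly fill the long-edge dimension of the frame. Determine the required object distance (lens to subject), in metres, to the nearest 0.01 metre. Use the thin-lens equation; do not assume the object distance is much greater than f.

88.18 m

W: 18.7 m = 18700 mm.
Magnification m = w/W = dᵢ/dₒ; combined with 1/f = 1/dₒ + 1/dᵢ this gives dₒ = f·(1 + W/w).
dₒ = 59 mm × (1 + 18700/12.52) = 59 × 1494.6102 ≈ 88182.003 mm = 88.182 m.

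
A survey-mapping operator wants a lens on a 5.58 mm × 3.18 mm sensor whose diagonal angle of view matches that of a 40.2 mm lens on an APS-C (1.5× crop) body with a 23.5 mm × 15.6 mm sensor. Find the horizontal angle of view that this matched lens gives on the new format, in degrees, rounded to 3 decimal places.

33.903°

Sensor diagonal = √(23.5² + 15.6²) = √795.6100 ≈ 28.2066 mm.
Sensor diagonal = √(5.58² + 3.18²) = √41.2488 ≈ 6.4225 mm.
Equal diagonal AOV ⇒ f₂ = f₁ · 6.4225/28.2066 = 40.2 × 0.22770 ≈ 9.1534 mm.
Horizontal AOV on the new format = 2·arctan(5.58 / (2 × 9.1534)) = 2·arctan(0.30481) ≈ 33.9030°.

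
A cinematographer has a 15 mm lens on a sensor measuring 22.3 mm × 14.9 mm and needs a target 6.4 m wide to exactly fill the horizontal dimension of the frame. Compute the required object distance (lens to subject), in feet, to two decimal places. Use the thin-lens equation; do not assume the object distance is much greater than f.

W: 6.4 m = 6400 mm.
Magnification m = w/W = dᵢ/dₒ; combined with 1/f = 1/dₒ + 1/dᵢ this gives dₒ = f·(1 + W/w).
dₒ = 15 mm × (1 + 6400/22.3) = 15 × 287.9955 ≈ 4319.933 mm = 4319.933/304.8 ft = 14.173 ft.

14.17 ft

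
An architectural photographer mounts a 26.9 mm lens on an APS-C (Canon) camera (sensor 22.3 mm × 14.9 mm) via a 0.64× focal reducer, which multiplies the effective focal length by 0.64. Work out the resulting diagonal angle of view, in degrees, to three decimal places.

Effective focal length f = 26.9 × 0.64 = 17.216 mm.
Sensor diagonal = √(22.3² + 14.9²) = √719.3000 ≈ 26.8198 mm.
α = 2·arctan(26.820 / (2 × 17.216)) = 2·arctan(0.77892) ≈ 75.8315°.

75.831°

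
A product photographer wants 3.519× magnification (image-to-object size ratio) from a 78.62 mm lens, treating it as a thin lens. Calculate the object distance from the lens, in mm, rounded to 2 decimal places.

100.96 mm

With m = dᵢ/dₒ and 1/f = 1/dₒ + 1/dᵢ, substituting dᵢ = m·dₒ gives 1/f = (1 + 1/m)/dₒ, hence dₒ = f·(1 + 1/m).
dₒ = 78.62 × (1 + 1/3.519) = 78.62 × 1.28417 ≈ 100.962 mm.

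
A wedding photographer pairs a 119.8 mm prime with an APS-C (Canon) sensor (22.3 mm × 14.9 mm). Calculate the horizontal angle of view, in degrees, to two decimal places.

Angle of view α = 2·arctan(w/2f) with w = 22.3 mm and f = 119.8 mm.
w/2f = 0.09307; arctan(0.09307) ≈ 5.3173°, so α ≈ 10.6346°.

10.63°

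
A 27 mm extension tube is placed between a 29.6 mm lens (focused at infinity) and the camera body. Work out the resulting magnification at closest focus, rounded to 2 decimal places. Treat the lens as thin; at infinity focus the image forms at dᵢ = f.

The tube moves the image plane from f to f + e, so dᵢ = 29.6 + 27 = 56.6 mm. Focus is achieved when 1/f = 1/dₒ + 1/dᵢ, giving dₒ = 1/(1/f − 1/(f+e)).
Magnification m = dᵢ/dₒ = (f+e)·(1/f − 1/(f+e)) = e/f = 27/29.6 ≈ 0.9122.

0.91×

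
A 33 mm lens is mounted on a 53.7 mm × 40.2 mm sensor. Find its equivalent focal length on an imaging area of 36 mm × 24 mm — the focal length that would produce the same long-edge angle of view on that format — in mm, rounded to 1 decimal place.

22.1 mm

Equal angle of view means equal width/f ratio, so f₂ = f₁ · (width₂/width₁) = 33 × 36/53.7.
f₂ = 33 × 0.67039 ≈ 22.123 mm.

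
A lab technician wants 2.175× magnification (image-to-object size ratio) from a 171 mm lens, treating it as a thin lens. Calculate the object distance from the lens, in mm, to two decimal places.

249.62 mm

With m = dᵢ/dₒ and 1/f = 1/dₒ + 1/dᵢ, substituting dᵢ = m·dₒ gives 1/f = (1 + 1/m)/dₒ, hence dₒ = f·(1 + 1/m).
dₒ = 171 × (1 + 1/2.175) = 171 × 1.45977 ≈ 249.621 mm.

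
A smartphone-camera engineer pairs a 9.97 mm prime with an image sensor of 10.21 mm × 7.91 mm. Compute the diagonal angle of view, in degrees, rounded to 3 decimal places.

65.864°

Sensor diagonal = √(10.21² + 7.91²) = √166.8122 ≈ 12.9156 mm.
Angle of view α = 2·arctan(d/2f) with d = 12.9156 mm and f = 9.97 mm.
d/2f = 0.64772; arctan(0.64772) ≈ 32.9320°, so α ≈ 65.8640°.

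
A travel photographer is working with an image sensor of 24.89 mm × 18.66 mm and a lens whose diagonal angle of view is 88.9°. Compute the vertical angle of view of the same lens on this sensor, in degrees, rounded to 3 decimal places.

60.948°

Sensor diagonal = √(24.89² + 18.66²) = √967.7077 ≈ 31.1080 mm.
From the diagonal AOV: f = 31.1080 / (2·tan(44.45°)) = 31.1080 / 1.96197 ≈ 15.8555 mm.
Vertical AOV = 2·arctan(18.66 / (2 × 15.8555)) = 2·arctan(0.58844) ≈ 60.9484°.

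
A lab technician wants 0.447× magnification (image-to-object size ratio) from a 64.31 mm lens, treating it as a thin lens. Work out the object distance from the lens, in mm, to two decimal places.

With m = dᵢ/dₒ and 1/f = 1/dₒ + 1/dᵢ, substituting dᵢ = m·dₒ gives 1/f = (1 + 1/m)/dₒ, hence dₒ = f·(1 + 1/m).
dₒ = 64.31 × (1 + 1/0.447) = 64.31 × 3.23714 ≈ 208.180 mm.

208.18 mm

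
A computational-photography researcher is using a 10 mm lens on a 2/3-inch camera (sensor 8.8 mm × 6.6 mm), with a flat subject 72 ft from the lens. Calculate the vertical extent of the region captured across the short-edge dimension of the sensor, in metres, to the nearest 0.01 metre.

14.48 m

dₒ: 72 ft × 304.8 mm/ft = 21945.60 mm.
Similar triangles through the lens centre give W/dₒ = h/dᵢ; with 1/f = 1/dₒ + 1/dᵢ this gives W = h·(dₒ − f)/f.
W = 6.6 mm × (21945.6 − 10) / 10 = 6.6 × 2193.5599 ≈ 14477.496 mm = 14.4775 m.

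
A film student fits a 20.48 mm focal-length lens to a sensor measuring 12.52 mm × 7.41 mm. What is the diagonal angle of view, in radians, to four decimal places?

0.6826 rad

Sensor diagonal = √(12.52² + 7.41²) = √211.6585 ≈ 14.5485 mm.
Angle of view α = 2·arctan(d/2f) with d = 14.5485 mm and f = 20.48 mm.
d/2f = 0.35519; arctan(0.35519) ≈ 0.3413 rad, so α ≈ 0.6826 rad.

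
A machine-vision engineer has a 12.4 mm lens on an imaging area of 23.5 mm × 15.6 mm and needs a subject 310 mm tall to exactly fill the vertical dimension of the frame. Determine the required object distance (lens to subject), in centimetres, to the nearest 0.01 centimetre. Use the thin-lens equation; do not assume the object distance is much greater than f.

Magnification m = h/W = dᵢ/dₒ; combined with 1/f = 1/dₒ + 1/dᵢ this gives dₒ = f·(1 + W/h).
dₒ = 12.4 mm × (1 + 310/15.6) = 12.4 × 20.8718 ≈ 258.810 mm = 25.881 cm.

25.88 cm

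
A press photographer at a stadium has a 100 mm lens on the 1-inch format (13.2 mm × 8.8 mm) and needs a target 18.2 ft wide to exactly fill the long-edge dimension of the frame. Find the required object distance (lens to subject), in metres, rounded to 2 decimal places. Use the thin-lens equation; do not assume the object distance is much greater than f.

W: 18.2 ft × 304.8 mm/ft = 5547.36 mm.
Magnification m = w/W = dᵢ/dₒ; combined with 1/f = 1/dₒ + 1/dᵢ this gives dₒ = f·(1 + W/w).
dₒ = 100 mm × (1 + 5547.36/13.2) = 100 × 421.2545 ≈ 42125.453 mm = 42.1255 m.

42.13 m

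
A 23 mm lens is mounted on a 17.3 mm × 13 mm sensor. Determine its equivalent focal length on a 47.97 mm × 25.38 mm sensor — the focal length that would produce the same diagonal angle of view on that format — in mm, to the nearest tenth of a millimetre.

57.7 mm

Sensor diagonal = √(17.3² + 13²) = √468.2900 ≈ 21.6400 mm.
Sensor diagonal = √(47.97² + 25.38²) = √2945.2653 ≈ 54.2703 mm.
Equal angle of view means equal diagonal/f ratio, so f₂ = f₁ · (diagonal₂/diagonal₁) = 23 × 54.2703/21.6400.
f₂ = 23 × 2.50787 ≈ 57.681 mm.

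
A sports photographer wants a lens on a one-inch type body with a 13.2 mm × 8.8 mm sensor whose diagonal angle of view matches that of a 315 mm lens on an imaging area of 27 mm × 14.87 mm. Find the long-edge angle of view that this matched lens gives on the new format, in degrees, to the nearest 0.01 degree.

Sensor diagonal = √(27² + 14.87²) = √950.1169 ≈ 30.8240 mm.
Sensor diagonal = √(13.2² + 8.8²) = √251.6800 ≈ 15.8644 mm.
Equal diagonal AOV ⇒ f₂ = f₁ · 15.8644/30.8240 = 315 × 0.51468 ≈ 162.1237 mm.
Long-edge AOV on the new format = 2·arctan(13.2 / (2 × 162.1237)) = 2·arctan(0.04071) ≈ 4.6624°.

4.66°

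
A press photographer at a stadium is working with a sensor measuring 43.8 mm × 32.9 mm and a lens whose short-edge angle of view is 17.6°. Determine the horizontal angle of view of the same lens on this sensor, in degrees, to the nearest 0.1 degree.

From the short-edge AOV: f = 32.9 / (2·tan(8.8°)) = 32.9 / 0.30962 ≈ 106.2605 mm.
Horizontal AOV = 2·arctan(43.8 / (2 × 106.2605)) = 2·arctan(0.20610) ≈ 23.2909°.

23.3°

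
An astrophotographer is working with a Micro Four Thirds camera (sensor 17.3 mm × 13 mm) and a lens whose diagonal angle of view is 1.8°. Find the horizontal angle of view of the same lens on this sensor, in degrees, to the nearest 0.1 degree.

1.4°

Sensor diagonal = √(17.3² + 13²) = √468.2900 ≈ 21.6400 mm.
From the diagonal AOV: f = 21.6400 / (2·tan(0.9°)) = 21.6400 / 0.03142 ≈ 688.7662 mm.
Horizontal AOV = 2·arctan(17.3 / (2 × 688.7662)) = 2·arctan(0.01256) ≈ 1.4390°.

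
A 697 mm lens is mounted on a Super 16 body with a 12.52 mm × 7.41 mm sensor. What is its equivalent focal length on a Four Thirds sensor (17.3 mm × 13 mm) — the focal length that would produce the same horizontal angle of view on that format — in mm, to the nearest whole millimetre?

963 mm

Equal angle of view means equal width/f ratio, so f₂ = f₁ · (width₂/width₁) = 697 × 17.3/12.52.
f₂ = 697 × 1.38179 ≈ 963.107 mm.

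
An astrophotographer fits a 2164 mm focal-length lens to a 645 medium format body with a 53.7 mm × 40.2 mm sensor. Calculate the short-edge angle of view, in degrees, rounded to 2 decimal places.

1.06°

Angle of view α = 2·arctan(h/2f) with h = 40.2 mm and f = 2164 mm.
h/2f = 0.00929; arctan(0.00929) ≈ 0.5322°, so α ≈ 1.0643°.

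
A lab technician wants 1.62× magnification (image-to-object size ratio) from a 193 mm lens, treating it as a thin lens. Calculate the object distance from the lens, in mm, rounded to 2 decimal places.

312.14 mm

With m = dᵢ/dₒ and 1/f = 1/dₒ + 1/dᵢ, substituting dᵢ = m·dₒ gives 1/f = (1 + 1/m)/dₒ, hence dₒ = f·(1 + 1/m).
dₒ = 193 × (1 + 1/1.62) = 193 × 1.61728 ≈ 312.136 mm.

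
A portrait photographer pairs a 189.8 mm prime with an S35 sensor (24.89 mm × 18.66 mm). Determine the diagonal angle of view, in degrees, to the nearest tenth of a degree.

Sensor diagonal = √(24.89² + 18.66²) = √967.7077 ≈ 31.1080 mm.
Angle of view α = 2·arctan(d/2f) with d = 31.1080 mm and f = 189.8 mm.
d/2f = 0.08195; arctan(0.08195) ≈ 4.6849°, so α ≈ 9.3698°.

9.4°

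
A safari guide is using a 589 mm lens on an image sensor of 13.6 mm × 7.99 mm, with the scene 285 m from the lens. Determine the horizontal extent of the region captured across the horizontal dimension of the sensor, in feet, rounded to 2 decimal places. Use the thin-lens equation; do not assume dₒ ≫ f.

21.55 ft

dₒ: 285 m = 285000 mm.
Similar triangles through the lens centre give W/dₒ = w/dᵢ; with 1/f = 1/dₒ + 1/dᵢ this gives W = w·(dₒ − f)/f.
W = 13.6 mm × (285000 − 589) / 589 = 13.6 × 482.8710 ≈ 6567.045 mm = 6567.045/304.8 ft = 21.5454 ft.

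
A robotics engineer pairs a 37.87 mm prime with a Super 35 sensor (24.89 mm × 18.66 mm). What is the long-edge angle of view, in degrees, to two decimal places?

36.38°

Angle of view α = 2·arctan(w/2f) with w = 24.89 mm and f = 37.87 mm.
w/2f = 0.32862; arctan(0.32862) ≈ 18.1918°, so α ≈ 36.3836°.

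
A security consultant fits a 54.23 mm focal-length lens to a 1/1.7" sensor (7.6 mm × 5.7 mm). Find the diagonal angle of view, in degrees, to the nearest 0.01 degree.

10.01°

Sensor diagonal = √(7.6² + 5.7²) = √90.2500 ≈ 9.5000 mm.
Angle of view α = 2·arctan(d/2f) with d = 9.5000 mm and f = 54.23 mm.
d/2f = 0.08759; arctan(0.08759) ≈ 5.0058°, so α ≈ 10.0115°.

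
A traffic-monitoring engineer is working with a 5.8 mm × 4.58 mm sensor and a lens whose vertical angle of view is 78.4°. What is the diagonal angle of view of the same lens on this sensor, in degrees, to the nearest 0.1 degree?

From the vertical AOV: f = 4.58 / (2·tan(39.2°)) = 4.58 / 1.63116 ≈ 2.8078 mm.
Sensor diagonal = √(5.8² + 4.58²) = √54.6164 ≈ 7.3903 mm.
Diagonal AOV = 2·arctan(7.3903 / (2 × 2.8078)) = 2·arctan(1.31602) ≈ 105.5400°.

105.5°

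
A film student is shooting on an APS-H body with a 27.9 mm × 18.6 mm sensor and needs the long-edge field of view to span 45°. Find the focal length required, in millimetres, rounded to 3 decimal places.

From α = 2·arctan(w/2f) we get f = w / (2·tan(α/2)).
With w = 27.9 mm and α/2 = 22.5°, tan(α/2) ≈ 0.41421, so f ≈ 27.9 / 0.82843 ≈ 33.6783 mm.

33.678 mm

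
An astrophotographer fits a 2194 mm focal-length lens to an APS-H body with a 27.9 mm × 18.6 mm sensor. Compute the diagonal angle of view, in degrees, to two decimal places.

Sensor diagonal = √(27.9² + 18.6²) = √1124.3700 ≈ 33.5316 mm.
Angle of view α = 2·arctan(d/2f) with d = 33.5316 mm and f = 2194 mm.
d/2f = 0.00764; arctan(0.00764) ≈ 0.4378°, so α ≈ 0.8757°.

0.88°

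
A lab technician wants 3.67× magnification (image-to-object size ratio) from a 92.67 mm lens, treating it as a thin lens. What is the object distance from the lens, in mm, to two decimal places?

With m = dᵢ/dₒ and 1/f = 1/dₒ + 1/dᵢ, substituting dᵢ = m·dₒ gives 1/f = (1 + 1/m)/dₒ, hence dₒ = f·(1 + 1/m).
dₒ = 92.67 × (1 + 1/3.67) = 92.67 × 1.27248 ≈ 117.921 mm.

117.92 mm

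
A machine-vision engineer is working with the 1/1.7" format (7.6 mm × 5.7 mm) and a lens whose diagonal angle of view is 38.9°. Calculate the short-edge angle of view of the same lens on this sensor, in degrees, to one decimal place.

Sensor diagonal = √(7.6² + 5.7²) = √90.2500 ≈ 9.5000 mm.
From the diagonal AOV: f = 9.5000 / (2·tan(19.45°)) = 9.5000 / 0.70627 ≈ 13.4509 mm.
Short-edge AOV = 2·arctan(5.7 / (2 × 13.4509)) = 2·arctan(0.21188) ≈ 23.9260°.

23.9°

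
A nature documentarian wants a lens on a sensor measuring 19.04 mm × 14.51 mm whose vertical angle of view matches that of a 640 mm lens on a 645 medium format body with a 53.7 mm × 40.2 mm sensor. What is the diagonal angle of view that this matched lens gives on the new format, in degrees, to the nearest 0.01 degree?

Equal vertical AOV ⇒ f₂ = f₁ · 14.51/40.2 = 640 × 0.36095 ≈ 231.0050 mm.
Sensor diagonal = √(19.04² + 14.51²) = √573.0617 ≈ 23.9387 mm.
Diagonal AOV on the new format = 2·arctan(23.9387 / (2 × 231.0050)) = 2·arctan(0.05181) ≈ 5.9322°.

5.93°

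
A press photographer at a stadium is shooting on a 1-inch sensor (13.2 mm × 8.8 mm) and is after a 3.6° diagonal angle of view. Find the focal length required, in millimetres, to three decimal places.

252.407 mm

Sensor diagonal = √(13.2² + 8.8²) = √251.6800 ≈ 15.8644 mm.
From α = 2·arctan(d/2f) we get f = d / (2·tan(α/2)).
With d = 15.8644 mm and α/2 = 1.8°, tan(α/2) ≈ 0.03143, so f ≈ 15.8644 / 0.06285 ≈ 252.4071 mm.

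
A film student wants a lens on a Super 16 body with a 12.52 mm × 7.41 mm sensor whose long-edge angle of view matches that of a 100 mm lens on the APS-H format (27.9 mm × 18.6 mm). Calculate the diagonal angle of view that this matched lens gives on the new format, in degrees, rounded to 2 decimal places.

18.42°

Equal long-edge AOV ⇒ f₂ = f₁ · 12.52/27.9 = 100 × 0.44875 ≈ 44.8746 mm.
Sensor diagonal = √(12.52² + 7.41²) = √211.6585 ≈ 14.5485 mm.
Diagonal AOV on the new format = 2·arctan(14.5485 / (2 × 44.8746)) = 2·arctan(0.16210) ≈ 18.4153°.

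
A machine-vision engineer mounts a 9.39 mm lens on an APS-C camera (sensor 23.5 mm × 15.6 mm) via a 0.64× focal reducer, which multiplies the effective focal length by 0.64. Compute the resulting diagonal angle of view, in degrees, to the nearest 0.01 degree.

133.84°

Effective focal length f = 9.39 × 0.64 = 6.0096 mm.
Sensor diagonal = √(23.5² + 15.6²) = √795.6100 ≈ 28.2066 mm.
α = 2·arctan(28.207 / (2 × 6.0096)) = 2·arctan(2.34679) ≈ 133.8410°.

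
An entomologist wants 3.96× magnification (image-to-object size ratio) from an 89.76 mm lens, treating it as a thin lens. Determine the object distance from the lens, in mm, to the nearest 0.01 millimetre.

112.43 mm

With m = dᵢ/dₒ and 1/f = 1/dₒ + 1/dᵢ, substituting dᵢ = m·dₒ gives 1/f = (1 + 1/m)/dₒ, hence dₒ = f·(1 + 1/m).
dₒ = 89.76 × (1 + 1/3.96) = 89.76 × 1.25253 ≈ 112.427 mm.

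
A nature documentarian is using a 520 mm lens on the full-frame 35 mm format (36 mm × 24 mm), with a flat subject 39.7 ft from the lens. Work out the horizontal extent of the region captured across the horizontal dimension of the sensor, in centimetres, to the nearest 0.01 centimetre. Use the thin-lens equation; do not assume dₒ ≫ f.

dₒ: 39.7 ft × 304.8 mm/ft = 12100.56 mm.
Similar triangles through the lens centre give W/dₒ = w/dᵢ; with 1/f = 1/dₒ + 1/dᵢ this gives W = w·(dₒ − f)/f.
W = 36 mm × (12100.6 − 520) / 520 = 36 × 22.2703 ≈ 801.731 mm = 80.1731 cm.

80.17 cm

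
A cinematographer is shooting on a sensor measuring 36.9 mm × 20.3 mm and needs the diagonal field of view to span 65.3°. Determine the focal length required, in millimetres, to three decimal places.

Sensor diagonal = √(36.9² + 20.3²) = √1773.7000 ≈ 42.1153 mm.
From α = 2·arctan(d/2f) we get f = d / (2·tan(α/2)).
With d = 42.1153 mm and α/2 = 32.65°, tan(α/2) ≈ 0.64076, so f ≈ 42.1153 / 1.28151 ≈ 32.8637 mm.

32.864 mm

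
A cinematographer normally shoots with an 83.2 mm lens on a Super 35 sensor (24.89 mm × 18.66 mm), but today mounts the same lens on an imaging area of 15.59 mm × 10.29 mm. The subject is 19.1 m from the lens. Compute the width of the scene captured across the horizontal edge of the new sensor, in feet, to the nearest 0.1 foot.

11.7 ft

The focal length stays 83.2 mm; the relevant sensor dimension is now w = 15.59 mm. Object distance dₒ = 19.1 m = 19100 mm.
Thin-lens field width W = w·(dₒ − f)/f = 15.59 × (19100 − 83.2)/83.2 ≈ 3563.364 mm = 3563.364/304.8 ft = 11.6908 ft.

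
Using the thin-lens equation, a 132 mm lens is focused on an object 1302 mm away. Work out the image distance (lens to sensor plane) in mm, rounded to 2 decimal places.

146.89 mm

1/dᵢ = 1/f − 1/dₒ = 1/132 − 1/1302 = 0.0068077 mm⁻¹.
dᵢ = 1/0.0068077 ≈ 146.8923 mm.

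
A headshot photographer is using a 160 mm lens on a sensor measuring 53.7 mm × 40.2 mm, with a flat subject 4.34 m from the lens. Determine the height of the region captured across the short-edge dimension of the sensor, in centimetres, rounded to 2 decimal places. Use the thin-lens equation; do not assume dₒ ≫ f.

105.02 cm

dₒ: 4.34 m = 4340 mm.
Similar triangles through the lens centre give W/dₒ = h/dᵢ; with 1/f = 1/dₒ + 1/dᵢ this gives W = h·(dₒ − f)/f.
W = 40.2 mm × (4340 − 160) / 160 = 40.2 × 26.1250 ≈ 1050.225 mm = 105.022 cm.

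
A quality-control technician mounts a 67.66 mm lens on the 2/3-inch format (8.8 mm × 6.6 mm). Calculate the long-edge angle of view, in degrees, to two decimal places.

Angle of view α = 2·arctan(w/2f) with w = 8.8 mm and f = 67.66 mm.
w/2f = 0.06503; arctan(0.06503) ≈ 3.7208°, so α ≈ 7.4415°.

7.44°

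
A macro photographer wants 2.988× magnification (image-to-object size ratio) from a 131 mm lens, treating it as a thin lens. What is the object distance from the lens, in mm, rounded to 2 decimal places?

174.84 mm

With m = dᵢ/dₒ and 1/f = 1/dₒ + 1/dᵢ, substituting dᵢ = m·dₒ gives 1/f = (1 + 1/m)/dₒ, hence dₒ = f·(1 + 1/m).
dₒ = 131 × (1 + 1/2.988) = 131 × 1.33467 ≈ 174.842 mm.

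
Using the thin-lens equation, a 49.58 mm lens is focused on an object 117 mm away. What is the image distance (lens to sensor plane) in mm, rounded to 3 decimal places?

1/dᵢ = 1/f − 1/dₒ = 1/49.58 − 1/117 = 0.0116224 mm⁻¹.
dᵢ = 1/0.0116224 ≈ 86.0406 mm.

86.041 mm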